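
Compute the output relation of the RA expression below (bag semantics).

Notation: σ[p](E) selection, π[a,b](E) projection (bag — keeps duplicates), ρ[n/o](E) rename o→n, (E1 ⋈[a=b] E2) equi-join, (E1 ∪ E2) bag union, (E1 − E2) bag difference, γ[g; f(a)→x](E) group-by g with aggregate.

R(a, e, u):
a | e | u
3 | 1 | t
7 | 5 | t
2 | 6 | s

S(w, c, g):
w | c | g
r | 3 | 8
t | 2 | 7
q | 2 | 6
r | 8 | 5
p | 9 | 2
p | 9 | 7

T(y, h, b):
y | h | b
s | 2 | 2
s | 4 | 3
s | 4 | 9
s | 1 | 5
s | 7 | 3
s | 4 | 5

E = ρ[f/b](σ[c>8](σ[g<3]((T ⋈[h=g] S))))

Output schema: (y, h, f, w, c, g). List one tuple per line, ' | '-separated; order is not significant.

Per-node cardinality:
  T → 6
  S → 6
  (T ⋈[h=g] S) → 3
  σ[g<3]((T ⋈[h=g] S)) → 1
  σ[c>8](σ[g<3]((T ⋈[h=g] S))) → 1
  ρ[f/b](σ[c>8](σ[g<3]((T ⋈[h=g] S)))) → 1

== RESULT ==
y | h | f | w | c | g
s | 2 | 2 | p | 9 | 2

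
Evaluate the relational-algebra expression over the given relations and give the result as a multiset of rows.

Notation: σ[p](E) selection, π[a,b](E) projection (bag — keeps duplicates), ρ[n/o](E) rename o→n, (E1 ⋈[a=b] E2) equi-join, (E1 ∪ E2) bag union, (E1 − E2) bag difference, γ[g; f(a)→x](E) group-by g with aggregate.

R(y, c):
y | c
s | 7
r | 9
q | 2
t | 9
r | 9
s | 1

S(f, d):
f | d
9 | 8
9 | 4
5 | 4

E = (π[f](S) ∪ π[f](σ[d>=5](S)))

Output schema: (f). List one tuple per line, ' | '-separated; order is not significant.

Row counts bottom-up:
  S → 3
  π[f](S) → 3
  S → 3
  σ[d>=5](S) → 1
  π[f](σ[d>=5](S)) → 1
  (π[f](S) ∪ π[f](σ[d>=5](S))) → 4

== RESULT ==
f
5
9
9
9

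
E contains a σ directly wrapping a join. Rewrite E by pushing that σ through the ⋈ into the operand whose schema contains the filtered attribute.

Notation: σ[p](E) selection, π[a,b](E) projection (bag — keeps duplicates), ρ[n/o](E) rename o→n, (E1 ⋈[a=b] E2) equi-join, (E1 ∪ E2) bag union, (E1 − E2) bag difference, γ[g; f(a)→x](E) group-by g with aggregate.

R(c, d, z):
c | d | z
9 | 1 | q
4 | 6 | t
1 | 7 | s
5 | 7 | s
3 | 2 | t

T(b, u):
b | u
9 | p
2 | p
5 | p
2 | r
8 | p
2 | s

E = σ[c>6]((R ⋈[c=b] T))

σ filters on c, owned by the left side.
E' = (σ[c>6](R) ⋈[c=b] T)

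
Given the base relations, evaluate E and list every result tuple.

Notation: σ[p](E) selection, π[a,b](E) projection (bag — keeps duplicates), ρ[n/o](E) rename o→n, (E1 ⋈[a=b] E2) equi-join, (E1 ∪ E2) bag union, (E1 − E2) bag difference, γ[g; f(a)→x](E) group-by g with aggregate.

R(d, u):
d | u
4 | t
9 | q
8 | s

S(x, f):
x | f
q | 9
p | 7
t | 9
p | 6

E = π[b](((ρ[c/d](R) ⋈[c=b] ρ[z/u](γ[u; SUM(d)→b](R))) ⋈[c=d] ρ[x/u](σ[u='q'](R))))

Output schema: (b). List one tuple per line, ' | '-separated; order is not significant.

Row counts bottom-up:
  R → 3
  ρ[c/d](R) → 3
  R → 3
  γ[u; SUM(d)→b](R) → 3
  ρ[z/u](γ[u; SUM(d)→b](R)) → 3
  (ρ[c/d](R) ⋈[c=b] ρ[z/u](γ[u; SUM(d)→b](R))) → 3
  R → 3
  σ[u='q'](R) → 1
  ρ[x/u](σ[u='q'](R)) → 1
  ((ρ[c/d](R) ⋈[c=b] ρ[z/u](γ[u; SUM(d)→b](R))) ⋈[c=d] ρ[x/u](σ[u='q'](R))) → 1
  π[b](((ρ[c/d](R) ⋈[c=b] ρ[z/u](γ[u; SUM(d)→b](R))) ⋈[c=d] ρ[x/u](σ[u='q'](R)))) → 1

== RESULT ==
b
9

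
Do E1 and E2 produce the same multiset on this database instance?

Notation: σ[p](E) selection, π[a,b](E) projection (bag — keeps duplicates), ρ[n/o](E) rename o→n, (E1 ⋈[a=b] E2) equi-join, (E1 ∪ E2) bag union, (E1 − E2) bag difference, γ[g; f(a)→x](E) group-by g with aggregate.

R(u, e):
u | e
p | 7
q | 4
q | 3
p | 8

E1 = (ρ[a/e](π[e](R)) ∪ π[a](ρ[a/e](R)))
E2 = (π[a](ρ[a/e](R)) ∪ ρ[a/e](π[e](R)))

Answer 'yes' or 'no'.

E1 stepwise |·|:
  R → 4
  π[e](R) → 4
  ρ[a/e](π[e](R)) → 4
  R → 4
  ρ[a/e](R) → 4
  π[a](ρ[a/e](R)) → 4
  (ρ[a/e](π[e](R)) ∪ π[a](ρ[a/e](R))) → 8
E2 stepwise |·|:
  R → 4
  ρ[a/e](R) → 4
  π[a](ρ[a/e](R)) → 4
  R → 4
  π[e](R) → 4
  ρ[a/e](π[e](R)) → 4
  (π[a](ρ[a/e](R)) ∪ ρ[a/e](π[e](R))) → 8

E1 and E2 produce the same multiset:
a
3
3
4
4
7
7
8
8

yes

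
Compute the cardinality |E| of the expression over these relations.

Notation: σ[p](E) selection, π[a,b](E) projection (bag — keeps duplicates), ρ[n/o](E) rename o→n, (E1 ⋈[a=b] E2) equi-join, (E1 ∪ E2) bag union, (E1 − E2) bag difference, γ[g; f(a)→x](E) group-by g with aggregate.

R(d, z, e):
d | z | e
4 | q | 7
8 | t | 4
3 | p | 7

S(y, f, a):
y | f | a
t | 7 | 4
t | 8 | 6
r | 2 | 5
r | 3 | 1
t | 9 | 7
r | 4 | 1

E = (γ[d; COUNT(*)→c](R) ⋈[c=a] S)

Row counts bottom-up:
  R → 3
  γ[d; COUNT(*)→c](R) → 3
  S → 6
  (γ[d; COUNT(*)→c](R) ⋈[c=a] S) → 6

|E| = 6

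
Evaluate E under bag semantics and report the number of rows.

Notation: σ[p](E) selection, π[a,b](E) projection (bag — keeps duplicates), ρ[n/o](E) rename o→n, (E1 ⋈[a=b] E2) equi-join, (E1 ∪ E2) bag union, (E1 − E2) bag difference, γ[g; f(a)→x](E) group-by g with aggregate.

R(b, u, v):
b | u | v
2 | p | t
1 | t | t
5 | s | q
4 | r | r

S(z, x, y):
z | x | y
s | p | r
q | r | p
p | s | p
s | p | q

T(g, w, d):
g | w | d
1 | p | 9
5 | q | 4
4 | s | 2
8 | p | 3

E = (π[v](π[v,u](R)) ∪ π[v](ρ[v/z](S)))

Subexpression sizes:
  R → 4
  π[v,u](R) → 4
  π[v](π[v,u](R)) → 4
  S → 4
  ρ[v/z](S) → 4
  π[v](ρ[v/z](S)) → 4
  (π[v](π[v,u](R)) ∪ π[v](ρ[v/z](S))) → 8

|E| = 8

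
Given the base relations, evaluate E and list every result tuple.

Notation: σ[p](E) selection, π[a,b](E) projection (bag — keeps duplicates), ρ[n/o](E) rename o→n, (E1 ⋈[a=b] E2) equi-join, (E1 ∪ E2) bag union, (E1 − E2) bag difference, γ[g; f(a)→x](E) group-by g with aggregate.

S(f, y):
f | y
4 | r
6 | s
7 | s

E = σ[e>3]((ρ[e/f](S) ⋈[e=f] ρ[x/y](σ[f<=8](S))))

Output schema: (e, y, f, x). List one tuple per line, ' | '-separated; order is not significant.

Stepwise |·|:
  S → 3
  ρ[e/f](S) → 3
  S → 3
  σ[f<=8](S) → 3
  ρ[x/y](σ[f<=8](S)) → 3
  (ρ[e/f](S) ⋈[e=f] ρ[x/y](σ[f<=8](S))) → 3
  σ[e>3]((ρ[e/f](S) ⋈[e=f] ρ[x/y](σ[f<=8](S)))) → 3

== RESULT ==
e | y | f | x
4 | r | 4 | r
6 | s | 6 | s
7 | s | 7 | s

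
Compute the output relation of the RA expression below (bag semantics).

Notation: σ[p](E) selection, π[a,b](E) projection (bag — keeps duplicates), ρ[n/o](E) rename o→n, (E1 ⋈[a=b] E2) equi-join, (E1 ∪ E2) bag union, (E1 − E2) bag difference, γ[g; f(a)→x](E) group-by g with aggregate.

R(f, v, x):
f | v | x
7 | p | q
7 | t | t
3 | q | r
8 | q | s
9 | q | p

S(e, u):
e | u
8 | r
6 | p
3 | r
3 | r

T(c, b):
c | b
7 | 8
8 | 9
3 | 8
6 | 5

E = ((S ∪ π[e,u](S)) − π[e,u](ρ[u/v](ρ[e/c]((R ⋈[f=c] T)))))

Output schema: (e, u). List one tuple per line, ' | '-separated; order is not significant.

Subexpression sizes:
  S → 4
  S → 4
  π[e,u](S) → 4
  (S ∪ π[e,u](S)) → 8
  R → 5
  T → 4
  (R ⋈[f=c] T) → 4
  ρ[e/c]((R ⋈[f=c] T)) → 4
  ρ[u/v](ρ[e/c]((R ⋈[f=c] T))) → 4
  π[e,u](ρ[u/v](ρ[e/c]((R ⋈[f=c] T)))) → 4
  ((S ∪ π[e,u](S)) − π[e,u](ρ[u/v](ρ[e/c]((R ⋈[f=c] T))))) → 8

== RESULT ==
e | u
3 | r
3 | r
3 | r
3 | r
6 | p
6 | p
8 | r
8 | r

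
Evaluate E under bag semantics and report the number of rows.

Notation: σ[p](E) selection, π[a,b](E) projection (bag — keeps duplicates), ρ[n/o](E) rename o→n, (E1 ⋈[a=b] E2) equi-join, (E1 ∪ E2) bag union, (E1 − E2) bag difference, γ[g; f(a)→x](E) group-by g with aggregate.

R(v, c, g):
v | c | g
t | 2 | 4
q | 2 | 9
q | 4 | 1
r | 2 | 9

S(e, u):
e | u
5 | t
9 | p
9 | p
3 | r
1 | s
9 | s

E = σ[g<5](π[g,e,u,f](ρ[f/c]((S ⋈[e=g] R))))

Per-node cardinality:
  S → 6
  R → 4
  (S ⋈[e=g] R) → 7
  ρ[f/c]((S ⋈[e=g] R)) → 7
  π[g,e,u,f](ρ[f/c]((S ⋈[e=g] R))) → 7
  σ[g<5](π[g,e,u,f](ρ[f/c]((S ⋈[e=g] R)))) → 1

|E| = 1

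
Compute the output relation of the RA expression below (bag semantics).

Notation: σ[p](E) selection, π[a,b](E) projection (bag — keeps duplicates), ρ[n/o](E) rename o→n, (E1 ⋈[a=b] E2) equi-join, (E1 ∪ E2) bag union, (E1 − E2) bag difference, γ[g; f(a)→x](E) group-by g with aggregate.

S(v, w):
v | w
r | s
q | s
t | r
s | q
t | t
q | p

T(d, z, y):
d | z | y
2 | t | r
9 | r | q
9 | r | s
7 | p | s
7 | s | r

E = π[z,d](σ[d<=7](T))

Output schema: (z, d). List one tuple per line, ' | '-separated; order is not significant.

Row counts bottom-up:
  T → 5
  σ[d<=7](T) → 3
  π[z,d](σ[d<=7](T)) → 3

== RESULT ==
z | d
p | 7
s | 7
t | 2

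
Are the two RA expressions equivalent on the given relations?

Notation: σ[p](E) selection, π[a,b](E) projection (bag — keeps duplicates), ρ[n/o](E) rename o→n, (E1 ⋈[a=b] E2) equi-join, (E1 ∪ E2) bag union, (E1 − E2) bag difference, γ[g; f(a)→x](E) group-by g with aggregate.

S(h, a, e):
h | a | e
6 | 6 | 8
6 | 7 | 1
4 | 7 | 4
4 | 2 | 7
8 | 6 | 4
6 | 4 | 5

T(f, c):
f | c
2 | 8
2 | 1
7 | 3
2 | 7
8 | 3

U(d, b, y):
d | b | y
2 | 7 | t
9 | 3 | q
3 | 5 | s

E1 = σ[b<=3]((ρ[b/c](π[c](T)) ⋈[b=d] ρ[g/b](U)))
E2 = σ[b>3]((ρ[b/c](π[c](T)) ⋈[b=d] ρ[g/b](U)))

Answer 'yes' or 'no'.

E1 stepwise |·|:
  T → 5
  π[c](T) → 5
  ρ[b/c](π[c](T)) → 5
  U → 3
  ρ[g/b](U) → 3
  (ρ[b/c](π[c](T)) ⋈[b=d] ρ[g/b](U)) → 2
  σ[b<=3]((ρ[b/c](π[c](T)) ⋈[b=d] ρ[g/b](U))) → 2
E2 stepwise |·|:
  T → 5
  π[c](T) → 5
  ρ[b/c](π[c](T)) → 5
  U → 3
  ρ[g/b](U) → 3
  (ρ[b/c](π[c](T)) ⋈[b=d] ρ[g/b](U)) → 2
  σ[b>3]((ρ[b/c](π[c](T)) ⋈[b=d] ρ[g/b](U))) → 0

E1 result:
b | d | g | y
3 | 3 | 5 | s
3 | 3 | 5 | s
E2 result:
b | d | g | y
(0 rows)
Witness: (3, 3, 5, 's') appears 2× in E1 but 0× in E2.

no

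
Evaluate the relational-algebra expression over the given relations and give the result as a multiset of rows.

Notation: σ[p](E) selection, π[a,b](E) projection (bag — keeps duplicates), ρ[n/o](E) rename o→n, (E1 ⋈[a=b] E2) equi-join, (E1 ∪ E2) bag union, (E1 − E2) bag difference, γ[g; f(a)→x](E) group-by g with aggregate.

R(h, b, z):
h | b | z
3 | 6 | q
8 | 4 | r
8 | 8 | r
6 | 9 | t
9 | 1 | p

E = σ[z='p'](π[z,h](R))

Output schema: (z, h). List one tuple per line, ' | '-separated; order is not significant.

Per-node cardinality:
  R → 5
  π[z,h](R) → 5
  σ[z='p'](π[z,h](R)) → 1

== RESULT ==
z | h
p | 9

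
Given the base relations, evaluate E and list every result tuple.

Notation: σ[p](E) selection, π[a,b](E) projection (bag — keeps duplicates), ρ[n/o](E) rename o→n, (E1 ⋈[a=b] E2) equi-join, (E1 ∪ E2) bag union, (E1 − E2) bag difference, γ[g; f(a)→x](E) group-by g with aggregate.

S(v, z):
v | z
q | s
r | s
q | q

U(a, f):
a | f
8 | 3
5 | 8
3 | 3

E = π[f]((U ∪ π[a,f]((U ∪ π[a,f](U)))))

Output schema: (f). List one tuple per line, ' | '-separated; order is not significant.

Subexpression sizes:
  U → 3
  U → 3
  U → 3
  π[a,f](U) → 3
  (U ∪ π[a,f](U)) → 6
  π[a,f]((U ∪ π[a,f](U))) → 6
  (U ∪ π[a,f]((U ∪ π[a,f](U)))) → 9
  π[f]((U ∪ π[a,f]((U ∪ π[a,f](U))))) → 9

== RESULT ==
f
3
3
3
3
3
3
8
8
8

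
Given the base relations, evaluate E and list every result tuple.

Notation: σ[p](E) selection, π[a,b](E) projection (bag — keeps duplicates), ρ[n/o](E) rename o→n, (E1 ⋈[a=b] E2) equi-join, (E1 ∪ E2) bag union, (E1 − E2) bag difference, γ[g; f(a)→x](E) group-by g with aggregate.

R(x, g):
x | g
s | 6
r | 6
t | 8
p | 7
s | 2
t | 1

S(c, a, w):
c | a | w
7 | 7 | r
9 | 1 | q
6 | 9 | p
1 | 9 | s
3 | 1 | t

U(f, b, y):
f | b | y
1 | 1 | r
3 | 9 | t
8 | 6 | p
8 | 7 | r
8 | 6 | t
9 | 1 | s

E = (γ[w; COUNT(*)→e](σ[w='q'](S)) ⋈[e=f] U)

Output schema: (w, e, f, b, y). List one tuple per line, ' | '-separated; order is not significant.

Subexpression sizes:
  S → 5
  σ[w='q'](S) → 1
  γ[w; COUNT(*)→e](σ[w='q'](S)) → 1
  U → 6
  (γ[w; COUNT(*)→e](σ[w='q'](S)) ⋈[e=f] U) → 1

== RESULT ==
w | e | f | b | y
q | 1 | 1 | 1 | r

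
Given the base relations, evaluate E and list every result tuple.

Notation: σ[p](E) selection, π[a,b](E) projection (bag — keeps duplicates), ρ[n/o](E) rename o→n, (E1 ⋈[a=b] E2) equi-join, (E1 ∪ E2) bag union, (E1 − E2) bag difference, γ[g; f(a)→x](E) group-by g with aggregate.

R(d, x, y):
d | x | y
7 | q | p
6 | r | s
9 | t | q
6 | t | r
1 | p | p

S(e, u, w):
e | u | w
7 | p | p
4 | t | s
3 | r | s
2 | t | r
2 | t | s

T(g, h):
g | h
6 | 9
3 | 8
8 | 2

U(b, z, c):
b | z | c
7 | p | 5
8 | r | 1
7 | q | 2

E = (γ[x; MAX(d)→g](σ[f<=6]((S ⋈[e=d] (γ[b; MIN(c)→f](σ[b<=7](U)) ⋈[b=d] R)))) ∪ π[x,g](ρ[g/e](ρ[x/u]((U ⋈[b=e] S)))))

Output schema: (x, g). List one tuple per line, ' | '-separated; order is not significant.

Subexpression sizes:
  S → 5
  U → 3
  σ[b<=7](U) → 2
  γ[b; MIN(c)→f](σ[b<=7](U)) → 1
  R → 5
  (γ[b; MIN(c)→f](σ[b<=7](U)) ⋈[b=d] R) → 1
  (S ⋈[e=d] (γ[b; MIN(c)→f](σ[b<=7](U)) ⋈[b=d] R)) → 1
  σ[f<=6]((S ⋈[e=d] (γ[b; MIN(c)→f](σ[b<=7](U)) ⋈[b=d] R))) → 1
  γ[x; MAX(d)→g](σ[f<=6]((S ⋈[e=d] (γ[b; MIN(c)→f](σ[b<=7](U)) ⋈[b=d] R)))) → 1
  U → 3
  S → 5
  (U ⋈[b=e] S) → 2
  ρ[x/u]((U ⋈[b=e] S)) → 2
  ρ[g/e](ρ[x/u]((U ⋈[b=e] S))) → 2
  π[x,g](ρ[g/e](ρ[x/u]((U ⋈[b=e] S)))) → 2
  (γ[x; MAX(d)→g](σ[f<=6]((S ⋈[e=d] (γ[b; MIN(c)→f](σ[b<=7](U)) ⋈[b=d] R)))) ∪ π[x,g](ρ[g/e](ρ[x/u]((U ⋈[b=e] S))))) → 3

== RESULT ==
x | g
p | 7
p | 7
q | 7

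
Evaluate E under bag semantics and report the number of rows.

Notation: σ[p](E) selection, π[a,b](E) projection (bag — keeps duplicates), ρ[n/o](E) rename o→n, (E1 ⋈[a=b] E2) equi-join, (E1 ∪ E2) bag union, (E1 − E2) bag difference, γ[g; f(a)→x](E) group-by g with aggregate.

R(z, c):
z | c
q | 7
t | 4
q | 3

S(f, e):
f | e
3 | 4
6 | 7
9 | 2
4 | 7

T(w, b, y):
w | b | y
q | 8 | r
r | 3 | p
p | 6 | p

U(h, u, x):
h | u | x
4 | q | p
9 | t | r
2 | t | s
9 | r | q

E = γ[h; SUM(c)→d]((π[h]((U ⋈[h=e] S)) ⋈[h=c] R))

Stepwise |·|:
  U → 4
  S → 4
  (U ⋈[h=e] S) → 2
  π[h]((U ⋈[h=e] S)) → 2
  R → 3
  (π[h]((U ⋈[h=e] S)) ⋈[h=c] R) → 1
  γ[h; SUM(c)→d]((π[h]((U ⋈[h=e] S)) ⋈[h=c] R)) → 1

|E| = 1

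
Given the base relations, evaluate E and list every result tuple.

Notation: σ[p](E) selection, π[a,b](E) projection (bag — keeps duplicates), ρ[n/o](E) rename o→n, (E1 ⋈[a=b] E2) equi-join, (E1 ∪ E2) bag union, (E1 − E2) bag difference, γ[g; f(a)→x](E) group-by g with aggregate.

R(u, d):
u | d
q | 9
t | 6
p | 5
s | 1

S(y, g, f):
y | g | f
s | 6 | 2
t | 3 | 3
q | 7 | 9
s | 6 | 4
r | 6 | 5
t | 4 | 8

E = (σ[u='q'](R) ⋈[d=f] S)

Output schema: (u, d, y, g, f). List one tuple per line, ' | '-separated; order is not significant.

Subexpression sizes:
  R → 4
  σ[u='q'](R) → 1
  S → 6
  (σ[u='q'](R) ⋈[d=f] S) → 1

== RESULT ==
u | d | y | g | f
q | 9 | q | 7 | 9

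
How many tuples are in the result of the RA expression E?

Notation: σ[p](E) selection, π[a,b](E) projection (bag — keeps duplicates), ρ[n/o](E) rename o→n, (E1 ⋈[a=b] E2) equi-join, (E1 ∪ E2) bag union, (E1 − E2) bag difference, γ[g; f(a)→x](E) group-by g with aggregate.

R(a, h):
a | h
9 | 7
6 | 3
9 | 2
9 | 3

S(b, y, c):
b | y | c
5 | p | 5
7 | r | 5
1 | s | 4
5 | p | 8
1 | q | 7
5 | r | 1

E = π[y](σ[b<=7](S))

Per-node cardinality:
  S → 6
  σ[b<=7](S) → 6
  π[y](σ[b<=7](S)) → 6

|E| = 6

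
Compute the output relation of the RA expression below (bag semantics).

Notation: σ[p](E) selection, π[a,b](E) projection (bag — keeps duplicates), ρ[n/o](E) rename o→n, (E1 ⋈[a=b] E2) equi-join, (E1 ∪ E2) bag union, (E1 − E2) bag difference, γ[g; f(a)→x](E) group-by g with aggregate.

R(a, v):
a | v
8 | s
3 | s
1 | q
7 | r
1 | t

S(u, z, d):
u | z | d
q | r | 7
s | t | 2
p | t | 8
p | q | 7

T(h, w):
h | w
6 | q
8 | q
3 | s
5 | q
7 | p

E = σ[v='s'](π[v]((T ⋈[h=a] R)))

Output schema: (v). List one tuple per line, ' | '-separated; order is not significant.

Per-node cardinality:
  T → 5
  R → 5
  (T ⋈[h=a] R) → 3
  π[v]((T ⋈[h=a] R)) → 3
  σ[v='s'](π[v]((T ⋈[h=a] R))) → 2

== RESULT ==
v
s
s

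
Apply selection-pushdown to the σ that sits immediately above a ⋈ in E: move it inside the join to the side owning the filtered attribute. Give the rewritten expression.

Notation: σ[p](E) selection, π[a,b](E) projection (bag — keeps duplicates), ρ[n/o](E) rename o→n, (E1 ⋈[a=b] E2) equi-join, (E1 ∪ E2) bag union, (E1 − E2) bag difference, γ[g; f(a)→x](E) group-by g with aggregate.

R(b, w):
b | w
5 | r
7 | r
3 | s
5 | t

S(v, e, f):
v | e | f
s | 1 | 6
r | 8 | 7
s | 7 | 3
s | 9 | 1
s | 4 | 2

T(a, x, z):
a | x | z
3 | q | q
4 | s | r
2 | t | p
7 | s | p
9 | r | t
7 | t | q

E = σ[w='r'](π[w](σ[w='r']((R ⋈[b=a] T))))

σ filters on w, owned by the left side.
E' = σ[w='r'](π[w]((σ[w='r'](R) ⋈[b=a] T)))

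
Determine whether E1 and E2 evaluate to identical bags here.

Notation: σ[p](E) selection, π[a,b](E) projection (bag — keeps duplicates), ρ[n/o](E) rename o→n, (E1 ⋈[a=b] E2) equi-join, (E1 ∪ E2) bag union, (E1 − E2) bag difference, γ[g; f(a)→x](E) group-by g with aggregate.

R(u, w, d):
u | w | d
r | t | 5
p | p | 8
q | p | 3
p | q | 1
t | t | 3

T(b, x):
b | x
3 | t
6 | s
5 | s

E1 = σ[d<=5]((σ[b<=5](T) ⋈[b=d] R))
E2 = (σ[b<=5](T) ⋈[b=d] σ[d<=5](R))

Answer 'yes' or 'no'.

E1 row counts bottom-up:
  T → 3
  σ[b<=5](T) → 2
  R → 5
  (σ[b<=5](T) ⋈[b=d] R) → 3
  σ[d<=5]((σ[b<=5](T) ⋈[b=d] R)) → 3
E2 row counts bottom-up:
  T → 3
  σ[b<=5](T) → 2
  R → 5
  σ[d<=5](R) → 4
  (σ[b<=5](T) ⋈[b=d] σ[d<=5](R)) → 3

E1 and E2 produce the same multiset:
b | x | u | w | d
3 | t | q | p | 3
3 | t | t | t | 3
5 | s | r | t | 5

yes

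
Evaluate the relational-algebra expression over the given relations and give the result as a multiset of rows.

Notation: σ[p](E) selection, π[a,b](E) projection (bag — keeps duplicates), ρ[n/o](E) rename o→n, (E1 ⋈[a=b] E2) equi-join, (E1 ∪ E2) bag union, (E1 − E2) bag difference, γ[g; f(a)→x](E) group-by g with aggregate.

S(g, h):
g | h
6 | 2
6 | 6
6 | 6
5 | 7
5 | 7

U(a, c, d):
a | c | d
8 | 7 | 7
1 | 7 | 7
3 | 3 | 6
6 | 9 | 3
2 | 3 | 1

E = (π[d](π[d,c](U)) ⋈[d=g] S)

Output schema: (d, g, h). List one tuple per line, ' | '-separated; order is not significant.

Per-node cardinality:
  U → 5
  π[d,c](U) → 5
  π[d](π[d,c](U)) → 5
  S → 5
  (π[d](π[d,c](U)) ⋈[d=g] S) → 3

== RESULT ==
d | g | h
6 | 6 | 2
6 | 6 | 6
6 | 6 | 6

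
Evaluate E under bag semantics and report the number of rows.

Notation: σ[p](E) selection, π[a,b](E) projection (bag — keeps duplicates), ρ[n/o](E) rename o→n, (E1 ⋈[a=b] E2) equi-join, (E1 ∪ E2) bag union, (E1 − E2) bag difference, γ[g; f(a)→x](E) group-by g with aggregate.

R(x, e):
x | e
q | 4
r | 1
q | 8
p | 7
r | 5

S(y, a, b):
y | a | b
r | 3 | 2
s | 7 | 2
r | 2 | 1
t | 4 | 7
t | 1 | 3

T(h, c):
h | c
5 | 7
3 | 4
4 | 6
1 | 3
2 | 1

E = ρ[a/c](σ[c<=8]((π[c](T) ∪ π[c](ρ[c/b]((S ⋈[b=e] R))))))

Row counts bottom-up:
  T → 5
  π[c](T) → 5
  S → 5
  R → 5
  (S ⋈[b=e] R) → 2
  ρ[c/b]((S ⋈[b=e] R)) → 2
  π[c](ρ[c/b]((S ⋈[b=e] R))) → 2
  (π[c](T) ∪ π[c](ρ[c/b]((S ⋈[b=e] R)))) → 7
  σ[c<=8]((π[c](T) ∪ π[c](ρ[c/b]((S ⋈[b=e] R))))) → 7
  ρ[a/c](σ[c<=8]((π[c](T) ∪ π[c](ρ[c/b]((S ⋈[b=e] R)))))) → 7

|E| = 7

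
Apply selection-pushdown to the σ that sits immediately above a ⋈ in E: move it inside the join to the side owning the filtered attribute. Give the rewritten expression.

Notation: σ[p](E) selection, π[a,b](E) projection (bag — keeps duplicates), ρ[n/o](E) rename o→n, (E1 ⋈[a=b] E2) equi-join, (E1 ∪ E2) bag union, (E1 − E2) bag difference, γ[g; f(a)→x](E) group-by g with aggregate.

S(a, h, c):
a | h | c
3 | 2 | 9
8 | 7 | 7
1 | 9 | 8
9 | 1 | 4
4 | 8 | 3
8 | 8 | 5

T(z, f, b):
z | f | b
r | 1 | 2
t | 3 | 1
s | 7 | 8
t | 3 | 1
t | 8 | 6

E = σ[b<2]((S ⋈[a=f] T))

σ filters on b, owned by the right side.
E' = (S ⋈[a=f] σ[b<2](T))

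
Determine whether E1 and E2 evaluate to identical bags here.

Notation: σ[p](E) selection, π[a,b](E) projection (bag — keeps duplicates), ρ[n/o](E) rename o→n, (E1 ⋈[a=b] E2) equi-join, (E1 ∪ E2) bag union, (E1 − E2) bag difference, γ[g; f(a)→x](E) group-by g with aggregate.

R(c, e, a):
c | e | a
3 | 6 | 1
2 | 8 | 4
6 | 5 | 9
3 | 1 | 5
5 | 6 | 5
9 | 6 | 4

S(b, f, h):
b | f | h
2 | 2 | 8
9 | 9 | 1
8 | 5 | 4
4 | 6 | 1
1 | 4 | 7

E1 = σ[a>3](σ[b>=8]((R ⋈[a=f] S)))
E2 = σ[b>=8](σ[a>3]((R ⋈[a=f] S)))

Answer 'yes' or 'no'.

E1 stepwise |·|:
  R → 6
  S → 5
  (R ⋈[a=f] S) → 5
  σ[b>=8]((R ⋈[a=f] S)) → 3
  σ[a>3](σ[b>=8]((R ⋈[a=f] S))) → 3
E2 stepwise |·|:
  R → 6
  S → 5
  (R ⋈[a=f] S) → 5
  σ[a>3]((R ⋈[a=f] S)) → 5
  σ[b>=8](σ[a>3]((R ⋈[a=f] S))) → 3

E1 and E2 produce the same multiset:
c | e | a | b | f | h
3 | 1 | 5 | 8 | 5 | 4
5 | 6 | 5 | 8 | 5 | 4
6 | 5 | 9 | 9 | 9 | 1

yes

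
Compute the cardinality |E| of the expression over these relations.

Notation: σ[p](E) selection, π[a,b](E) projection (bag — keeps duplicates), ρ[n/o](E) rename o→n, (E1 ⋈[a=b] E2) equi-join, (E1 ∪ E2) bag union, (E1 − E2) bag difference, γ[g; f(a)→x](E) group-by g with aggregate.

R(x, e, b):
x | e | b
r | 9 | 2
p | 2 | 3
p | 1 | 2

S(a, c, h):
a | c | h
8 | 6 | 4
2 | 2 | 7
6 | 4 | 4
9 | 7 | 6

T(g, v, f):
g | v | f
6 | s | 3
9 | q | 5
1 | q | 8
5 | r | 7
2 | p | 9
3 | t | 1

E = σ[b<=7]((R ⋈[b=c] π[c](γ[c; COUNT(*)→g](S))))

Subexpression sizes:
  R → 3
  S → 4
  γ[c; COUNT(*)→g](S) → 4
  π[c](γ[c; COUNT(*)→g](S)) → 4
  (R ⋈[b=c] π[c](γ[c; COUNT(*)→g](S))) → 2
  σ[b<=7]((R ⋈[b=c] π[c](γ[c; COUNT(*)→g](S)))) → 2

|E| = 2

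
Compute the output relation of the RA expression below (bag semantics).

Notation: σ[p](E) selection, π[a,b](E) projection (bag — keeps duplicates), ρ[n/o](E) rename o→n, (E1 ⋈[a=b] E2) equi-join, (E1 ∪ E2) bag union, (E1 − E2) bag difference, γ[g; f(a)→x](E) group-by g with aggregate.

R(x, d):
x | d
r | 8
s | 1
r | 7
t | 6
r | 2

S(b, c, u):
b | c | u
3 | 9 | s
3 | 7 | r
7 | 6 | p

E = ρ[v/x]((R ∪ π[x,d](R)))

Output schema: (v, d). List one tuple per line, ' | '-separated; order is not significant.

Row counts bottom-up:
  R → 5
  R → 5
  π[x,d](R) → 5
  (R ∪ π[x,d](R)) → 10
  ρ[v/x]((R ∪ π[x,d](R))) → 10

== RESULT ==
v | d
r | 2
r | 2
r | 7
r | 7
r | 8
r | 8
s | 1
s | 1
t | 6
t | 6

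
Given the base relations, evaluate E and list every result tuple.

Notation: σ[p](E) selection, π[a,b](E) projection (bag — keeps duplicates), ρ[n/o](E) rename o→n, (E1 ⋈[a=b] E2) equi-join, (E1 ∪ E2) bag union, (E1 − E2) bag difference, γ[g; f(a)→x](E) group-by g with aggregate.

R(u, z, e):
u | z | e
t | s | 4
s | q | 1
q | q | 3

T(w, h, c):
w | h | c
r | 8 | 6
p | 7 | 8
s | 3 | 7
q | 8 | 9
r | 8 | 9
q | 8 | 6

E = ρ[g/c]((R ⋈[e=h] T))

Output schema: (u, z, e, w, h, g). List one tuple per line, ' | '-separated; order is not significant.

Row counts bottom-up:
  R → 3
  T → 6
  (R ⋈[e=h] T) → 1
  ρ[g/c]((R ⋈[e=h] T)) → 1

== RESULT ==
u | z | e | w | h | g
q | q | 3 | s | 3 | 7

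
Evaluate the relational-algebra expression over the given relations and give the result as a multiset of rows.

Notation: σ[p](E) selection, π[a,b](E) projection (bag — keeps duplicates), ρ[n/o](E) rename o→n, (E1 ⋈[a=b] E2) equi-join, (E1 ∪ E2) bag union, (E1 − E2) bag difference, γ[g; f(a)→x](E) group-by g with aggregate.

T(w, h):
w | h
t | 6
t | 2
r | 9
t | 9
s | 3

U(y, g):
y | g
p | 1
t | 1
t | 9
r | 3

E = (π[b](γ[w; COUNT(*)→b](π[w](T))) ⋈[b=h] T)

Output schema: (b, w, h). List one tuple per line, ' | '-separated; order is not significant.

Row counts bottom-up:
  T → 5
  π[w](T) → 5
  γ[w; COUNT(*)→b](π[w](T)) → 3
  π[b](γ[w; COUNT(*)→b](π[w](T))) → 3
  T → 5
  (π[b](γ[w; COUNT(*)→b](π[w](T))) ⋈[b=h] T) → 1

== RESULT ==
b | w | h
3 | s | 3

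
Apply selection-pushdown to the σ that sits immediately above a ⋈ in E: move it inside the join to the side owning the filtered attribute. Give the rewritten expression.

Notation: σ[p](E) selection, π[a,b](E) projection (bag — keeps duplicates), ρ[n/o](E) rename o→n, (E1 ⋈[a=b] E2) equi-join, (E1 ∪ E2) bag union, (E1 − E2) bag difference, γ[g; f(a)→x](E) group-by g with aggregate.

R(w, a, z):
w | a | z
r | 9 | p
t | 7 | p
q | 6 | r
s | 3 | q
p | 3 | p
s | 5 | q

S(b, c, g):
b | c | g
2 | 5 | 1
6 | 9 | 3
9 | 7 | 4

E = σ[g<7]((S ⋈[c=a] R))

σ filters on g, owned by the left side.
E' = (σ[g<7](S) ⋈[c=a] R)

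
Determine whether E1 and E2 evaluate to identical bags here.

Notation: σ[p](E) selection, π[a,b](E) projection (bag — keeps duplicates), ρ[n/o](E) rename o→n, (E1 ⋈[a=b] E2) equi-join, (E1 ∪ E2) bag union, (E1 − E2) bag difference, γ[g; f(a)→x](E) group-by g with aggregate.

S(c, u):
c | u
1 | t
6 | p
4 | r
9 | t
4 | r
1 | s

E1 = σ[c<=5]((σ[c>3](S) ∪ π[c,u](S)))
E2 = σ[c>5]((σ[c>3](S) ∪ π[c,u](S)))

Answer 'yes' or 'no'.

E1 subexpression sizes:
  S → 6
  σ[c>3](S) → 4
  S → 6
  π[c,u](S) → 6
  (σ[c>3](S) ∪ π[c,u](S)) → 10
  σ[c<=5]((σ[c>3](S) ∪ π[c,u](S))) → 6
E2 subexpression sizes:
  S → 6
  σ[c>3](S) → 4
  S → 6
  π[c,u](S) → 6
  (σ[c>3](S) ∪ π[c,u](S)) → 10
  σ[c>5]((σ[c>3](S) ∪ π[c,u](S))) → 4

E1 result:
c | u
1 | s
1 | t
4 | r
4 | r
4 | r
4 | r
E2 result:
c | u
6 | p
6 | p
9 | t
9 | t
Witness: (6, 'p') appears 0× in E1 but 2× in E2.

no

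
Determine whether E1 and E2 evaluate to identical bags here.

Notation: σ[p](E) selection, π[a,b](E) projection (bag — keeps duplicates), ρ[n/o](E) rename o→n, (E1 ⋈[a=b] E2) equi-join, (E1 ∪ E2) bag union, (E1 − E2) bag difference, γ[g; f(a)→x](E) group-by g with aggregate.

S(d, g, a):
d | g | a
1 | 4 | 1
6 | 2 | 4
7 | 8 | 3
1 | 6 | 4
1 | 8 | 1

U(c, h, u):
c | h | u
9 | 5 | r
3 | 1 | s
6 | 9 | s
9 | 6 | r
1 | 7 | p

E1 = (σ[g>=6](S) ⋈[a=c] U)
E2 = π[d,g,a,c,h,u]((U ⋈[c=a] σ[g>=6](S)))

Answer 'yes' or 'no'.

E1 row counts bottom-up:
  S → 5
  σ[g>=6](S) → 3
  U → 5
  (σ[g>=6](S) ⋈[a=c] U) → 2
E2 row counts bottom-up:
  U → 5
  S → 5
  σ[g>=6](S) → 3
  (U ⋈[c=a] σ[g>=6](S)) → 2
  π[d,g,a,c,h,u]((U ⋈[c=a] σ[g>=6](S))) → 2

E1 and E2 produce the same multiset:
d | g | a | c | h | u
1 | 8 | 1 | 1 | 7 | p
7 | 8 | 3 | 3 | 1 | s

yes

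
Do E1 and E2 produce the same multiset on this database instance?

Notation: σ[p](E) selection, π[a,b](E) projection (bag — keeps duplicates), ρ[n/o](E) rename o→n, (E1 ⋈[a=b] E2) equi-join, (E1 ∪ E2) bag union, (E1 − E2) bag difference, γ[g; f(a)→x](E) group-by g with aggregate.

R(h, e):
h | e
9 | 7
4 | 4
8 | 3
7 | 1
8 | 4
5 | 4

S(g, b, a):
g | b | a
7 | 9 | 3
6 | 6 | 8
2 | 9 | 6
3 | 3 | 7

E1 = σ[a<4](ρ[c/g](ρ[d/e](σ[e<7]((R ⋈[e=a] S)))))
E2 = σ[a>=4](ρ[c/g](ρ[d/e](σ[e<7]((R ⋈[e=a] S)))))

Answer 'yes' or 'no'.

E1 subexpression sizes:
  R → 6
  S → 4
  (R ⋈[e=a] S) → 2
  σ[e<7]((R ⋈[e=a] S)) → 1
  ρ[d/e](σ[e<7]((R ⋈[e=a] S))) → 1
  ρ[c/g](ρ[d/e](σ[e<7]((R ⋈[e=a] S)))) → 1
  σ[a<4](ρ[c/g](ρ[d/e](σ[e<7]((R ⋈[e=a] S))))) → 1
E2 subexpression sizes:
  R → 6
  S → 4
  (R ⋈[e=a] S) → 2
  σ[e<7]((R ⋈[e=a] S)) → 1
  ρ[d/e](σ[e<7]((R ⋈[e=a] S))) → 1
  ρ[c/g](ρ[d/e](σ[e<7]((R ⋈[e=a] S)))) → 1
  σ[a>=4](ρ[c/g](ρ[d/e](σ[e<7]((R ⋈[e=a] S))))) → 0

E1 result:
h | d | c | b | a
8 | 3 | 7 | 9 | 3
E2 result:
h | d | c | b | a
(0 rows)
Witness: (8, 3, 7, 9, 3) appears 1× in E1 but 0× in E2.

no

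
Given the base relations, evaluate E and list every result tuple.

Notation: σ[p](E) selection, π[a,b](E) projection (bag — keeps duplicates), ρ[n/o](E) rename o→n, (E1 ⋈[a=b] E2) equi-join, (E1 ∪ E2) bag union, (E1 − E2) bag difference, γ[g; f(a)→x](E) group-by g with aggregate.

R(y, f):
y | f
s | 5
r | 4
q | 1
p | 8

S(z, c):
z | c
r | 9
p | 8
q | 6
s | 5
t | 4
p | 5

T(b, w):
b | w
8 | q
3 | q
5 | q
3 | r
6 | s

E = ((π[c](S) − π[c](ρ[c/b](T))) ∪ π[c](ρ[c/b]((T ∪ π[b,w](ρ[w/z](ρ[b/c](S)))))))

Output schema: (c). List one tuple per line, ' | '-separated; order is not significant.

Stepwise |·|:
  S → 6
  π[c](S) → 6
  T → 5
  ρ[c/b](T) → 5
  π[c](ρ[c/b](T)) → 5
  (π[c](S) − π[c](ρ[c/b](T))) → 3
  T → 5
  S → 6
  ρ[b/c](S) → 6
  ρ[w/z](ρ[b/c](S)) → 6
  π[b,w](ρ[w/z](ρ[b/c](S))) → 6
  (T ∪ π[b,w](ρ[w/z](ρ[b/c](S)))) → 11
  ρ[c/b]((T ∪ π[b,w](ρ[w/z](ρ[b/c](S))))) → 11
  π[c](ρ[c/b]((T ∪ π[b,w](ρ[w/z](ρ[b/c](S)))))) → 11
  ((π[c](S) − π[c](ρ[c/b](T))) ∪ π[c](ρ[c/b]((T ∪ π[b,w](ρ[w/z](ρ[b/c](S))))))) → 14

== RESULT ==
c
3
3
4
4
5
5
5
5
6
6
8
8
9
9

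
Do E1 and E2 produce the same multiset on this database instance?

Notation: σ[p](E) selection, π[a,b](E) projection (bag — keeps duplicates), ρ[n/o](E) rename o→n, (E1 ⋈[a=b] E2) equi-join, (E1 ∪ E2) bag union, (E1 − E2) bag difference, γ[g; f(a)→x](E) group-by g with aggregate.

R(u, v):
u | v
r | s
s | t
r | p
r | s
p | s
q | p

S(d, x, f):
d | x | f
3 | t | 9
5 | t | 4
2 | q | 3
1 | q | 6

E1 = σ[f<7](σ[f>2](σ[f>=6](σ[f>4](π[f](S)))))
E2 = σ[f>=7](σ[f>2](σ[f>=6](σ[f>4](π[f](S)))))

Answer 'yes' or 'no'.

E1 row counts bottom-up:
  S → 4
  π[f](S) → 4
  σ[f>4](π[f](S)) → 2
  σ[f>=6](σ[f>4](π[f](S))) → 2
  σ[f>2](σ[f>=6](σ[f>4](π[f](S)))) → 2
  σ[f<7](σ[f>2](σ[f>=6](σ[f>4](π[f](S))))) → 1
E2 row counts bottom-up:
  S → 4
  π[f](S) → 4
  σ[f>4](π[f](S)) → 2
  σ[f>=6](σ[f>4](π[f](S))) → 2
  σ[f>2](σ[f>=6](σ[f>4](π[f](S)))) → 2
  σ[f>=7](σ[f>2](σ[f>=6](σ[f>4](π[f](S))))) → 1

E1 result:
f
6
E2 result:
f
9
Witness: (6,) appears 1× in E1 but 0× in E2.

no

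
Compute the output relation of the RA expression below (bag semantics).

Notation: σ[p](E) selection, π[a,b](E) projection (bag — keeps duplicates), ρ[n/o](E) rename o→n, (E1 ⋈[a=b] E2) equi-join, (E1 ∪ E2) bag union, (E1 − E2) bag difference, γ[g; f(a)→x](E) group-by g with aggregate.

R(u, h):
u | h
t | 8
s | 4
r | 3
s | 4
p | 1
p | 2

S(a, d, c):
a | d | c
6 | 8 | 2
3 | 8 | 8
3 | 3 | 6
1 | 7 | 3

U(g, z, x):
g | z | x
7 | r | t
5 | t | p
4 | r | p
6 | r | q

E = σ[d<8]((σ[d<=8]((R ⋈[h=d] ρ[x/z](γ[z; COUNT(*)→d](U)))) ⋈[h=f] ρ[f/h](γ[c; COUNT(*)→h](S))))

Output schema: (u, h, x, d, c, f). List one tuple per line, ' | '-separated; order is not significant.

Per-node cardinality:
  R → 6
  U → 4
  γ[z; COUNT(*)→d](U) → 2
  ρ[x/z](γ[z; COUNT(*)→d](U)) → 2
  (R ⋈[h=d] ρ[x/z](γ[z; COUNT(*)→d](U))) → 2
  σ[d<=8]((R ⋈[h=d] ρ[x/z](γ[z; COUNT(*)→d](U)))) → 2
  S → 4
  γ[c; COUNT(*)→h](S) → 4
  ρ[f/h](γ[c; COUNT(*)→h](S)) → 4
  (σ[d<=8]((R ⋈[h=d] ρ[x/z](γ[z; COUNT(*)→d](U)))) ⋈[h=f] ρ[f/h](γ[c; COUNT(*)→h](S))) → 4
  σ[d<8]((σ[d<=8]((R ⋈[h=d] ρ[x/z](γ[z; COUNT(*)→d](U)))) ⋈[h=f] ρ[f/h](γ[c; COUNT(*)→h](S)))) → 4

== RESULT ==
u | h | x | d | c | f
p | 1 | t | 1 | 2 | 1
p | 1 | t | 1 | 3 | 1
p | 1 | t | 1 | 6 | 1
p | 1 | t | 1 | 8 | 1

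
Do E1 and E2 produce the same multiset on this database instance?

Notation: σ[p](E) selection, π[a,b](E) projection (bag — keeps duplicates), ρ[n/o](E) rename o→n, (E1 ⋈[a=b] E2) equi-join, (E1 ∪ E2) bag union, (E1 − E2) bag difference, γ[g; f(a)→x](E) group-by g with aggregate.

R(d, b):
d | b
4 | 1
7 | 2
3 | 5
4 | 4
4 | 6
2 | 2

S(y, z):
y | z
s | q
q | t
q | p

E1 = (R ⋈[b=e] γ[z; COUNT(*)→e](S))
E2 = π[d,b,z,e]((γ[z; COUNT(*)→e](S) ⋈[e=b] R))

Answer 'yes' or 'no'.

E1 stepwise |·|:
  R → 6
  S → 3
  γ[z; COUNT(*)→e](S) → 3
  (R ⋈[b=e] γ[z; COUNT(*)→e](S)) → 3
E2 stepwise |·|:
  S → 3
  γ[z; COUNT(*)→e](S) → 3
  R → 6
  (γ[z; COUNT(*)→e](S) ⋈[e=b] R) → 3
  π[d,b,z,e]((γ[z; COUNT(*)→e](S) ⋈[e=b] R)) → 3

E1 and E2 produce the same multiset:
d | b | z | e
4 | 1 | p | 1
4 | 1 | q | 1
4 | 1 | t | 1

yes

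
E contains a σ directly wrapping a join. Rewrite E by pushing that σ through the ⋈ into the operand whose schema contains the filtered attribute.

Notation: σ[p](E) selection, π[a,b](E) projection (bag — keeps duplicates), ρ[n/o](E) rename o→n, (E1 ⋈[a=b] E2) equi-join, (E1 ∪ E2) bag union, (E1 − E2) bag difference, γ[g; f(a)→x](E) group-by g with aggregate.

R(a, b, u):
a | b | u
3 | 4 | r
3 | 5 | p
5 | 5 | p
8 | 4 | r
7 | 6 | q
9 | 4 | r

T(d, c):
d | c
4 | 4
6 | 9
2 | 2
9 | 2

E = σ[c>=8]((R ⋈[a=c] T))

σ filters on c, owned by the right side.
E' = (R ⋈[a=c] σ[c>=8](T))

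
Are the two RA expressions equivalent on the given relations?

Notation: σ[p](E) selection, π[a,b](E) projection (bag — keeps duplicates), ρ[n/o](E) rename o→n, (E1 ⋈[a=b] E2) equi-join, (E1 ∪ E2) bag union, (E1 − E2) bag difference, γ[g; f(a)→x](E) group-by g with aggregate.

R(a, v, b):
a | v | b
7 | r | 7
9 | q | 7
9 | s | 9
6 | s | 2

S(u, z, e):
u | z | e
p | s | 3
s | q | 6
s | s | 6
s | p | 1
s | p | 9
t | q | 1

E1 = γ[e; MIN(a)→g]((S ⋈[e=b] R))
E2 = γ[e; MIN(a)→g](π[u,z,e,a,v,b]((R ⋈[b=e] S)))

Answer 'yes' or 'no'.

E1 stepwise |·|:
  S → 6
  R → 4
  (S ⋈[e=b] R) → 1
  γ[e; MIN(a)→g]((S ⋈[e=b] R)) → 1
E2 stepwise |·|:
  R → 4
  S → 6
  (R ⋈[b=e] S) → 1
  π[u,z,e,a,v,b]((R ⋈[b=e] S)) → 1
  γ[e; MIN(a)→g](π[u,z,e,a,v,b]((R ⋈[b=e] S))) → 1

E1 and E2 produce the same multiset:
e | g
9 | 9

yes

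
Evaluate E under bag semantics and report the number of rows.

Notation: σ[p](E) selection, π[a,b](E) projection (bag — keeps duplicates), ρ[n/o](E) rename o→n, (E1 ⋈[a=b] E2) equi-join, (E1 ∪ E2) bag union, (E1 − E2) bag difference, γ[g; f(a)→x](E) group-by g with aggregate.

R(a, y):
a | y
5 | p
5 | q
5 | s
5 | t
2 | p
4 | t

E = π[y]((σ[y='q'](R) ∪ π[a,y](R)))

Subexpression sizes:
  R → 6
  σ[y='q'](R) → 1
  R → 6
  π[a,y](R) → 6
  (σ[y='q'](R) ∪ π[a,y](R)) → 7
  π[y]((σ[y='q'](R) ∪ π[a,y](R))) → 7

|E| = 7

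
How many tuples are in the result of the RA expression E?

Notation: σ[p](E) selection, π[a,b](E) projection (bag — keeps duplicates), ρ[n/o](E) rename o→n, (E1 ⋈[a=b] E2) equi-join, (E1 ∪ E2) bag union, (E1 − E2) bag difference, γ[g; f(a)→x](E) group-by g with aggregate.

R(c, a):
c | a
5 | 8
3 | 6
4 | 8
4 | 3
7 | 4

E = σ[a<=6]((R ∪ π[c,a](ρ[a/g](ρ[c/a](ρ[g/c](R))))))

Stepwise |·|:
  R → 5
  R → 5
  ρ[g/c](R) → 5
  ρ[c/a](ρ[g/c](R)) → 5
  ρ[a/g](ρ[c/a](ρ[g/c](R))) → 5
  π[c,a](ρ[a/g](ρ[c/a](ρ[g/c](R)))) → 5
  (R ∪ π[c,a](ρ[a/g](ρ[c/a](ρ[g/c](R))))) → 10
  σ[a<=6]((R ∪ π[c,a](ρ[a/g](ρ[c/a](ρ[g/c](R)))))) → 7

|E| = 7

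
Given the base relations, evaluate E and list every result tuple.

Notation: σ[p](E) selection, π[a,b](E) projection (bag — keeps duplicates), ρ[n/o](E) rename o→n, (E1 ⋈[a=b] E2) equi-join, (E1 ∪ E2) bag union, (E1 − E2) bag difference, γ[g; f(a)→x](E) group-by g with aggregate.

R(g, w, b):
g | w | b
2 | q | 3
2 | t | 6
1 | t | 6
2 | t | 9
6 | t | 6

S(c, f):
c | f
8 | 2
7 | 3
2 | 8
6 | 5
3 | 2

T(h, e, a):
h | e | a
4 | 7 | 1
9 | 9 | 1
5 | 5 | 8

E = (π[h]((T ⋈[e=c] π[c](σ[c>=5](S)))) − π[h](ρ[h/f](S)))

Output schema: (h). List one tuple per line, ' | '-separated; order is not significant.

Row counts bottom-up:
  T → 3
  S → 5
  σ[c>=5](S) → 3
  π[c](σ[c>=5](S)) → 3
  (T ⋈[e=c] π[c](σ[c>=5](S))) → 1
  π[h]((T ⋈[e=c] π[c](σ[c>=5](S)))) → 1
  S → 5
  ρ[h/f](S) → 5
  π[h](ρ[h/f](S)) → 5
  (π[h]((T ⋈[e=c] π[c](σ[c>=5](S)))) − π[h](ρ[h/f](S))) → 1

== RESULT ==
h
4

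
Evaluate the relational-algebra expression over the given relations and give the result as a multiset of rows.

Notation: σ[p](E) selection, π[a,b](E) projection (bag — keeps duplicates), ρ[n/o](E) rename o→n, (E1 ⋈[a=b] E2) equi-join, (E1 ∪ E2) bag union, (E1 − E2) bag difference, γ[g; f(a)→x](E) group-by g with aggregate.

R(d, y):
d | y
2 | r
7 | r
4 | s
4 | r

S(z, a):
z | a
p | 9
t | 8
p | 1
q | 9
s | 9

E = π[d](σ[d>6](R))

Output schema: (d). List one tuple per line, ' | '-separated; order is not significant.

Row counts bottom-up:
  R → 4
  σ[d>6](R) → 1
  π[d](σ[d>6](R)) → 1

== RESULT ==
d
7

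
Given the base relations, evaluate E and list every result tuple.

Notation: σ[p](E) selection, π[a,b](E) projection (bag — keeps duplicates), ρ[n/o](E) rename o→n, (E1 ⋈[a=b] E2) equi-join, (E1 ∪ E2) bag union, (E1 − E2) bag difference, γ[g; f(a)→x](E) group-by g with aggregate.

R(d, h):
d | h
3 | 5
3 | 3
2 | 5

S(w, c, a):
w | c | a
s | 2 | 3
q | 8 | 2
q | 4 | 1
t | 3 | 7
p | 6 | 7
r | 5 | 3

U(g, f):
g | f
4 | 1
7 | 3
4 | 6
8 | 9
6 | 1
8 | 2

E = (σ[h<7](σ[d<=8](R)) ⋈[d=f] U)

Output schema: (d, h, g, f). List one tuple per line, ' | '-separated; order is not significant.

Row counts bottom-up:
  R → 3
  σ[d<=8](R) → 3
  σ[h<7](σ[d<=8](R)) → 3
  U → 6
  (σ[h<7](σ[d<=8](R)) ⋈[d=f] U) → 3

== RESULT ==
d | h | g | f
2 | 5 | 8 | 2
3 | 3 | 7 | 3
3 | 5 | 7 | 3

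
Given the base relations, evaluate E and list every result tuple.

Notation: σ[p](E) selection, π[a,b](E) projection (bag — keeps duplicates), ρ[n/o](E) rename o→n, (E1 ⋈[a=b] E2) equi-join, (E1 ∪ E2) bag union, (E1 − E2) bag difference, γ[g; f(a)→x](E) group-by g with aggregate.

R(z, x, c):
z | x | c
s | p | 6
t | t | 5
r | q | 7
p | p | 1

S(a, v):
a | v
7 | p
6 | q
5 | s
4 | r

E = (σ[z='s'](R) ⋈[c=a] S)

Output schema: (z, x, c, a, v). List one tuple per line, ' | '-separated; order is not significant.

Row counts bottom-up:
  R → 4
  σ[z='s'](R) → 1
  S → 4
  (σ[z='s'](R) ⋈[c=a] S) → 1

== RESULT ==
z | x | c | a | v
s | p | 6 | 6 | q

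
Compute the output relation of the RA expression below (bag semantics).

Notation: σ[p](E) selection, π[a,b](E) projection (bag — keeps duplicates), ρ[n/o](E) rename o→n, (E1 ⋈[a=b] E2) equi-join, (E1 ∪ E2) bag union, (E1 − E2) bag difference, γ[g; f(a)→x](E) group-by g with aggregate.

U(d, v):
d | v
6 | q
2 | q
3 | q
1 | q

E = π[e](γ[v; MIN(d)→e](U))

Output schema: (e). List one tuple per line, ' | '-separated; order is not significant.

Row counts bottom-up:
  U → 4
  γ[v; MIN(d)→e](U) → 1
  π[e](γ[v; MIN(d)→e](U)) → 1

== RESULT ==
e
1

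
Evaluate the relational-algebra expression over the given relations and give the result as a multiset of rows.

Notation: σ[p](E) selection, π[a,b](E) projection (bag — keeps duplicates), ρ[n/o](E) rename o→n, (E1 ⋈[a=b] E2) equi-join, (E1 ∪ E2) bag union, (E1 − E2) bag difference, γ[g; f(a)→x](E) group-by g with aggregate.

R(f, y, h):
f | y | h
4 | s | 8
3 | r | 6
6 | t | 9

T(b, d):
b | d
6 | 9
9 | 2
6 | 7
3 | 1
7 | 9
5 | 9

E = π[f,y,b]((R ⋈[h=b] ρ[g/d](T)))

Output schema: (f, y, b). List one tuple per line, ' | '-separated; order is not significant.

Per-node cardinality:
  R → 3
  T → 6
  ρ[g/d](T) → 6
  (R ⋈[h=b] ρ[g/d](T)) → 3
  π[f,y,b]((R ⋈[h=b] ρ[g/d](T))) → 3

== RESULT ==
f | y | b
3 | r | 6
3 | r | 6
6 | t | 9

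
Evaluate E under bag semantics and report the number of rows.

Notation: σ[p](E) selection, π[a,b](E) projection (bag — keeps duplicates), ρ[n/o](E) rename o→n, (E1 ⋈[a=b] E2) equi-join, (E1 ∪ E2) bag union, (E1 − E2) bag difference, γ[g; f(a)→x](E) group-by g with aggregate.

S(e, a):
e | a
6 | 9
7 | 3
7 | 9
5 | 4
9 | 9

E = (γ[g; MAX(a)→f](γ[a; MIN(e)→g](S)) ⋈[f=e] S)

Per-node cardinality:
  S → 5
  γ[a; MIN(e)→g](S) → 3
  γ[g; MAX(a)→f](γ[a; MIN(e)→g](S)) → 3
  S → 5
  (γ[g; MAX(a)→f](γ[a; MIN(e)→g](S)) ⋈[f=e] S) → 1

|E| = 1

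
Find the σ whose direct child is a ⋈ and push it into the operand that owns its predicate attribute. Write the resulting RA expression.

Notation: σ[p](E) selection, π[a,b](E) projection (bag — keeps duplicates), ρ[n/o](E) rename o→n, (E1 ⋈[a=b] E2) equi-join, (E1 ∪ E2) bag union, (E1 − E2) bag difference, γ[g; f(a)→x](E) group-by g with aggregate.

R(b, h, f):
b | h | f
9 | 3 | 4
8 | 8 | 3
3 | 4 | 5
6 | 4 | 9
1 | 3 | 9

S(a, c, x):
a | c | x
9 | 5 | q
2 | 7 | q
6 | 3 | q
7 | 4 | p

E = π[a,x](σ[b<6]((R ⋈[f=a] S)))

σ filters on b, owned by the left side.
E' = π[a,x]((σ[b<6](R) ⋈[f=a] S))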